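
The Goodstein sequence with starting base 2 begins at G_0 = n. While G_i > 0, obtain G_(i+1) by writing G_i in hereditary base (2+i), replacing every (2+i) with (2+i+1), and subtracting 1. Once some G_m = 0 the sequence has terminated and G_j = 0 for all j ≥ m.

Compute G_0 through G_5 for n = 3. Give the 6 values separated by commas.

3, 3, 3, 2, 1, 0

3 —HB2→ 2 + 1 —bump→ 3 + 1 = 4 —(−1)→ 3
3 —HB3→ 3 —bump→ 4 = 4 —(−1)→ 3
3 —HB4→ 3 —bump→ 3 = 3 —(−1)→ 2
2 —HB5→ 2 —bump→ 2 = 2 —(−1)→ 1
1 —HB6→ 1 —bump→ 1 = 1 —(−1)→ 0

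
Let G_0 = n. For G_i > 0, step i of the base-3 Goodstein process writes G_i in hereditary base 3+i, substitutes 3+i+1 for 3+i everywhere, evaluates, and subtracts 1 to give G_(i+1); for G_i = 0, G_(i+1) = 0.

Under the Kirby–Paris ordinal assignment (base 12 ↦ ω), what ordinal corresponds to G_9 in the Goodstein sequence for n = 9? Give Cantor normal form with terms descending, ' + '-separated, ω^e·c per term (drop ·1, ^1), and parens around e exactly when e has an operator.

step 0: 9 = 3^2; sub 4 for 3: 4^2; = 16; G_1 = 16−1 = 15
step 1: 15 = 3·4 + 3; sub 5 for 4: 3·5 + 3; = 18; G_2 = 18−1 = 17
step 2: 17 = 3·5 + 2; sub 6 for 5: 3·6 + 2; = 20; G_3 = 20−1 = 19
step 3: 19 = 3·6 + 1; sub 7 for 6: 3·7 + 1; = 22; G_4 = 22−1 = 21
step 4: 21 = 3·7; sub 8 for 7: 3·8; = 24; G_5 = 24−1 = 23
step 5: 23 = 2·8 + 7; sub 9 for 8: 2·9 + 7; = 25; G_6 = 25−1 = 24
step 6: 24 = 2·9 + 6; sub 10 for 9: 2·10 + 6; = 26; G_7 = 26−1 = 25
step 7: 25 = 2·10 + 5; sub 11 for 10: 2·11 + 5; = 27; G_8 = 27−1 = 26
step 8: 26 = 2·11 + 4; sub 12 for 11: 2·12 + 4; = 28; G_9 = 28−1 = 27

ω·2 + 3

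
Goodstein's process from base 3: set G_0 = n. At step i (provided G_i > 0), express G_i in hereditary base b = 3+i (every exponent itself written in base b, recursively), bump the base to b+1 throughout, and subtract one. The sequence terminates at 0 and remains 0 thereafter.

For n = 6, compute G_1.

step 0: 6 = 2·3; sub 4 for 3: 2·4; = 8; G_1 = 8−1 = 7
step 1: 7 = 4 + 3; sub 5 for 4: 5 + 3; = 8; G_2 = 8−1 = 7

7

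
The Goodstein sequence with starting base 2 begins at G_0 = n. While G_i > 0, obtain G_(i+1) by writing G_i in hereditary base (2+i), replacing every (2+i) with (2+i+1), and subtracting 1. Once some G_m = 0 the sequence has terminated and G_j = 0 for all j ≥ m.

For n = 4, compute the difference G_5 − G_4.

i=0: 4 = 2^2 (b=2); 2→3: 3^3 = 27; 27−1 = 26
i=1: 26 = 2·3^2 + 2·3 + 2 (b=3); 3→4: 2·4^2 + 2·4 + 2 = 42; 42−1 = 41
i=2: 41 = 2·4^2 + 2·4 + 1 (b=4); 4→5: 2·5^2 + 2·5 + 1 = 61; 61−1 = 60
i=3: 60 = 2·5^2 + 2·5 (b=5); 5→6: 2·6^2 + 2·6 = 84; 84−1 = 83
i=4: 83 = 2·6^2 + 6 + 5 (b=6); 6→7: 2·7^2 + 7 + 5 = 110; 110−1 = 109

26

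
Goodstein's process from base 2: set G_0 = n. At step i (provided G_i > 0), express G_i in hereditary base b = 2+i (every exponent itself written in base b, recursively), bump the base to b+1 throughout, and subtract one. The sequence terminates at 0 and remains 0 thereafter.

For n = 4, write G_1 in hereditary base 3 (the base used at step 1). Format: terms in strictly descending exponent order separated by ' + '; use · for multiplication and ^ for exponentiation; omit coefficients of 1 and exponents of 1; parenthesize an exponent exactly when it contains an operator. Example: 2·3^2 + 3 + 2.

step 0: 4 = 2^2; sub 3 for 2: 3^3; = 27; G_1 = 27−1 = 26
step 1: 26 = 2·3^2 + 2·3 + 2; sub 4 for 3: 2·4^2 + 2·4 + 2; = 42; G_2 = 42−1 = 41

2·3^2 + 2·3 + 2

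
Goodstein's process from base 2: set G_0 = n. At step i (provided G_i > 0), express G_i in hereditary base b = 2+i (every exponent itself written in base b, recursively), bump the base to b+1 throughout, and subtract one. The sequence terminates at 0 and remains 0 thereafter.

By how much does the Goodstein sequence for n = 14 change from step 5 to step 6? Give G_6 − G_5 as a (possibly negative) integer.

128542131

(0) 14|_2 = 2^(2 + 1) + 2^2 + 2 ↦ 3^(3 + 1) + 3^3 + 3|_3 = 111 ⇒ 110
(1) 110|_3 = 3^(3 + 1) + 3^3 + 2 ↦ 4^(4 + 1) + 4^4 + 2|_4 = 1282 ⇒ 1281
(2) 1281|_4 = 4^(4 + 1) + 4^4 + 1 ↦ 5^(5 + 1) + 5^5 + 1|_5 = 18751 ⇒ 18750
(3) 18750|_5 = 5^(5 + 1) + 5^5 ↦ 6^(6 + 1) + 6^6|_6 = 326592 ⇒ 326591
(4) 326591|_6 = 6^(6 + 1) + 5·6^5 + 5·6^4 + 5·6^3 + 5·6^2 + 5·6 + 5 ↦ 7^(7 + 1) + 5·7^5 + 5·7^4 + 5·7^3 + 5·7^2 + 5·7 + 5|_7 = 5862841 ⇒ 5862840
(5) 5862840|_7 = 7^(7 + 1) + 5·7^5 + 5·7^4 + 5·7^3 + 5·7^2 + 5·7 + 4 ↦ 8^(8 + 1) + 5·8^5 + 5·8^4 + 5·8^3 + 5·8^2 + 5·8 + 4|_8 = 134404972 ⇒ 134404971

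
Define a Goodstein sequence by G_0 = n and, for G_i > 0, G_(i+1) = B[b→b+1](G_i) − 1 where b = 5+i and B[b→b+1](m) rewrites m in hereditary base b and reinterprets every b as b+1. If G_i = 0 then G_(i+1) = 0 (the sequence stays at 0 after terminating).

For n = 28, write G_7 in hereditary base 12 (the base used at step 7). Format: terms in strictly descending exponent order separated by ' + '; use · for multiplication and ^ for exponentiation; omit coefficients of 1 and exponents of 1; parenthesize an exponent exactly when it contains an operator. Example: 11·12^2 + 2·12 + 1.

8·12 + 5

(0) 28|_5 = 5^2 + 3 ↦ 6^2 + 3|_6 = 39 ⇒ 38
(1) 38|_6 = 6^2 + 2 ↦ 7^2 + 2|_7 = 51 ⇒ 50
(2) 50|_7 = 7^2 + 1 ↦ 8^2 + 1|_8 = 65 ⇒ 64
(3) 64|_8 = 8^2 ↦ 9^2|_9 = 81 ⇒ 80
(4) 80|_9 = 8·9 + 8 ↦ 8·10 + 8|_10 = 88 ⇒ 87
(5) 87|_10 = 8·10 + 7 ↦ 8·11 + 7|_11 = 95 ⇒ 94
(6) 94|_11 = 8·11 + 6 ↦ 8·12 + 6|_12 = 102 ⇒ 101
(7) 101|_12 = 8·12 + 5 ↦ 8·13 + 5|_13 = 109 ⇒ 108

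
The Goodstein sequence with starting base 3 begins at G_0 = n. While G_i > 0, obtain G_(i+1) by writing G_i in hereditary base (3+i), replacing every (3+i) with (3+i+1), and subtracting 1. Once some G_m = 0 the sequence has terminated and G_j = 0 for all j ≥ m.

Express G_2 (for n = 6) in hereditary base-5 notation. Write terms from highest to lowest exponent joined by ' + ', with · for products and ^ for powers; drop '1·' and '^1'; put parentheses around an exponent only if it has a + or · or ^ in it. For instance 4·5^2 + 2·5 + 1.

[0] 6 ≡ 2·3 (base 3). Lift 4: 8. −1: 7.
[1] 7 ≡ 4 + 3 (base 4). Lift 5: 8. −1: 7.

5 + 2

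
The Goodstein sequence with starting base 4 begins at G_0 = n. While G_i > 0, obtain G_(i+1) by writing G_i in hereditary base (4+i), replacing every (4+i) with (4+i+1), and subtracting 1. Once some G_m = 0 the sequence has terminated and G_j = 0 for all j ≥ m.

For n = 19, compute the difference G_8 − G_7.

6

19 —HB4→ 4^2 + 3 —bump→ 5^2 + 3 = 28 —(−1)→ 27
27 —HB5→ 5^2 + 2 —bump→ 6^2 + 2 = 38 —(−1)→ 37
37 —HB6→ 6^2 + 1 —bump→ 7^2 + 1 = 50 —(−1)→ 49
49 —HB7→ 7^2 —bump→ 8^2 = 64 —(−1)→ 63
63 —HB8→ 7·8 + 7 —bump→ 7·9 + 7 = 70 —(−1)→ 69
69 —HB9→ 7·9 + 6 —bump→ 7·10 + 6 = 76 —(−1)→ 75
75 —HB10→ 7·10 + 5 —bump→ 7·11 + 5 = 82 —(−1)→ 81
81 —HB11→ 7·11 + 4 —bump→ 7·12 + 4 = 88 —(−1)→ 87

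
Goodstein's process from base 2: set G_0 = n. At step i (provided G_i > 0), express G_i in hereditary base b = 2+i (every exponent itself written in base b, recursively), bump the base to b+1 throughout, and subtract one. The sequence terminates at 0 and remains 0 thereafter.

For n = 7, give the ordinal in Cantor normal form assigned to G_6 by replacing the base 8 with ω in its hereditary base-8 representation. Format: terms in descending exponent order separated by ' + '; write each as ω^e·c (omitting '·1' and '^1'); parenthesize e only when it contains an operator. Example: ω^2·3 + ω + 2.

i=0: 7 = 2^2 + 2 + 1 (b=2); 2→3: 3^3 + 3 + 1 = 31; 31−1 = 30
i=1: 30 = 3^3 + 3 (b=3); 3→4: 4^4 + 4 = 260; 260−1 = 259
i=2: 259 = 4^4 + 3 (b=4); 4→5: 5^5 + 3 = 3128; 3128−1 = 3127
i=3: 3127 = 5^5 + 2 (b=5); 5→6: 6^6 + 2 = 46658; 46658−1 = 46657
i=4: 46657 = 6^6 + 1 (b=6); 6→7: 7^7 + 1 = 823544; 823544−1 = 823543
i=5: 823543 = 7^7 (b=7); 7→8: 8^8 = 16777216; 16777216−1 = 16777215
i=6: 16777215 = 7·8^7 + 7·8^6 + 7·8^5 + 7·8^4 + 7·8^3 + 7·8^2 + 7·8 + 7 (b=8); 8→9: 7·9^7 + 7·9^6 + 7·9^5 + 7·9^4 + 7·9^3 + 7·9^2 + 7·9 + 7 = 37665880; 37665880−1 = 37665879

ω^7·7 + ω^6·7 + ω^5·7 + ω^4·7 + ω^3·7 + ω^2·7 + ω·7 + 7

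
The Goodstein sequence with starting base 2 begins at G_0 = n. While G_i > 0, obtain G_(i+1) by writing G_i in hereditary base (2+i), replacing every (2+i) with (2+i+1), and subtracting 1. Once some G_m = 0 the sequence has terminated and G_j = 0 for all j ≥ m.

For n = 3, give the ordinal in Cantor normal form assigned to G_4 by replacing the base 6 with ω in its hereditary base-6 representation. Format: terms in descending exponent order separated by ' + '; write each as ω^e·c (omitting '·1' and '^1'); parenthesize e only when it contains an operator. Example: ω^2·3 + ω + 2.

1

i=0: 3 = 2 + 1 (b=2); 2→3: 3 + 1 = 4; 4−1 = 3
i=1: 3 = 3 (b=3); 3→4: 4 = 4; 4−1 = 3
i=2: 3 = 3 (b=4); 4→5: 3 = 3; 3−1 = 2
i=3: 2 = 2 (b=5); 5→6: 2 = 2; 2−1 = 1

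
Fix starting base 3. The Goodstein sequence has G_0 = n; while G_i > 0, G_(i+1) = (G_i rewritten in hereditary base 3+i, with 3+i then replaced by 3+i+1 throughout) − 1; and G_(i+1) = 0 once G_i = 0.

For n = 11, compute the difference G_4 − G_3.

i=0: 11 = 3^2 + 2 (b=3); 3→4: 4^2 + 2 = 18; 18−1 = 17
i=1: 17 = 4^2 + 1 (b=4); 4→5: 5^2 + 1 = 26; 26−1 = 25
i=2: 25 = 5^2 (b=5); 5→6: 6^2 = 36; 36−1 = 35
i=3: 35 = 5·6 + 5 (b=6); 6→7: 5·7 + 5 = 40; 40−1 = 39

4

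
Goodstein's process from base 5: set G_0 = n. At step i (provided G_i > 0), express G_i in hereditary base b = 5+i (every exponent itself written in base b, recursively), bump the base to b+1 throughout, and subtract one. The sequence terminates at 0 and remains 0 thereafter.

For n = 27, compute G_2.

49

G_0 = 27. HB_5(27) = 5^2 + 2. Bump = 38. G_1 = 37.
G_1 = 37. HB_6(37) = 6^2 + 1. Bump = 50. G_2 = 49.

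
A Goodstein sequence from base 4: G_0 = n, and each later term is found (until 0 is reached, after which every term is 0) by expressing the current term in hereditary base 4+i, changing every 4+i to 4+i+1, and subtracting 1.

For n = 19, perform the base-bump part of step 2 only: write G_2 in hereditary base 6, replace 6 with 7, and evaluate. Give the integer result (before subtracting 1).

50

i=0: 19 = 4^2 + 3 (b=4); 4→5: 5^2 + 3 = 28; 28−1 = 27
i=1: 27 = 5^2 + 2 (b=5); 5→6: 6^2 + 2 = 38; 38−1 = 37
i=2: 37 = 6^2 + 1 (b=6); 6→7: 7^2 + 1 = 50; 50−1 = 49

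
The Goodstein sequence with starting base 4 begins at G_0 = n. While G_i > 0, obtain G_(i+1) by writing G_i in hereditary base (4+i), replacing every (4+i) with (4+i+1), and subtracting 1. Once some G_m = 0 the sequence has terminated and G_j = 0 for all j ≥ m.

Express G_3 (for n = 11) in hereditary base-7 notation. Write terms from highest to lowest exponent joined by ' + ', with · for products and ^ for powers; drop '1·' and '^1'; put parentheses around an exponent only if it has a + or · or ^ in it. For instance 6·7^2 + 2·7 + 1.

2·7

step 0: 11 = 2·4 + 3; sub 5 for 4: 2·5 + 3; = 13; G_1 = 13−1 = 12
step 1: 12 = 2·5 + 2; sub 6 for 5: 2·6 + 2; = 14; G_2 = 14−1 = 13
step 2: 13 = 2·6 + 1; sub 7 for 6: 2·7 + 1; = 15; G_3 = 15−1 = 14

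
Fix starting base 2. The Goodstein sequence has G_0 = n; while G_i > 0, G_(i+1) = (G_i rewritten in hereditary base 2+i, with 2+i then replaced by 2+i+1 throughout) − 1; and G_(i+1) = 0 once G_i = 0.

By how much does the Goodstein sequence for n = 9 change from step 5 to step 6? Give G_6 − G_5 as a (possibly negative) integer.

9 —HB2→ 2^(2 + 1) + 1 —bump→ 3^(3 + 1) + 1 = 82 —(−1)→ 81
81 —HB3→ 3^(3 + 1) —bump→ 4^(4 + 1) = 1024 —(−1)→ 1023
1023 —HB4→ 3·4^4 + 3·4^3 + 3·4^2 + 3·4 + 3 —bump→ 3·5^5 + 3·5^3 + 3·5^2 + 3·5 + 3 = 9843 —(−1)→ 9842
9842 —HB5→ 3·5^5 + 3·5^3 + 3·5^2 + 3·5 + 2 —bump→ 3·6^6 + 3·6^3 + 3·6^2 + 3·6 + 2 = 140744 —(−1)→ 140743
140743 —HB6→ 3·6^6 + 3·6^3 + 3·6^2 + 3·6 + 1 —bump→ 3·7^7 + 3·7^3 + 3·7^2 + 3·7 + 1 = 2471827 —(−1)→ 2471826
2471826 —HB7→ 3·7^7 + 3·7^3 + 3·7^2 + 3·7 —bump→ 3·8^8 + 3·8^3 + 3·8^2 + 3·8 = 50333400 —(−1)→ 50333399

47861573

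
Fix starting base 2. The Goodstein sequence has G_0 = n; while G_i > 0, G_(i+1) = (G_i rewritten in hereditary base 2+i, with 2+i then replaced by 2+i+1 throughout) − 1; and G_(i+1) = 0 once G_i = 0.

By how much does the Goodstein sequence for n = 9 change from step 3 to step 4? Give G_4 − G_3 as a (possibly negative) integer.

(0) 9|_2 = 2^(2 + 1) + 1 ↦ 3^(3 + 1) + 1|_3 = 82 ⇒ 81
(1) 81|_3 = 3^(3 + 1) ↦ 4^(4 + 1)|_4 = 1024 ⇒ 1023
(2) 1023|_4 = 3·4^4 + 3·4^3 + 3·4^2 + 3·4 + 3 ↦ 3·5^5 + 3·5^3 + 3·5^2 + 3·5 + 3|_5 = 9843 ⇒ 9842
(3) 9842|_5 = 3·5^5 + 3·5^3 + 3·5^2 + 3·5 + 2 ↦ 3·6^6 + 3·6^3 + 3·6^2 + 3·6 + 2|_6 = 140744 ⇒ 140743

130901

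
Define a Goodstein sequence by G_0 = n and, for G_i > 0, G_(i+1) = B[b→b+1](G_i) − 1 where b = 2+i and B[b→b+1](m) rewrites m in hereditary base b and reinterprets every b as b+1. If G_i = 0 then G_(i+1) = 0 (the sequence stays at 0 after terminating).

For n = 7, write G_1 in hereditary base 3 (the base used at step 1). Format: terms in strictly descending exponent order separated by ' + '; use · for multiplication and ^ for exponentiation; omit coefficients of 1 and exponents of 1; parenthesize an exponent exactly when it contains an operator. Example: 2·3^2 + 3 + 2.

3^3 + 3

G_0 = 7. HB_2(7) = 2^2 + 2 + 1. Bump = 31. G_1 = 30.
G_1 = 30. HB_3(30) = 3^3 + 3. Bump = 260. G_2 = 259.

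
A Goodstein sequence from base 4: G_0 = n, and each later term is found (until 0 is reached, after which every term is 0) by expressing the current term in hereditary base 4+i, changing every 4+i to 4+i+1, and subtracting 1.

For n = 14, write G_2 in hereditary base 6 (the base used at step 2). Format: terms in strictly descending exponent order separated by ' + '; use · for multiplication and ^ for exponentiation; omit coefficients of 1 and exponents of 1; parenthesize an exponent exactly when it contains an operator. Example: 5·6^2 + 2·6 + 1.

3·6

step 0: 14 = 3·4 + 2; sub 5 for 4: 3·5 + 2; = 17; G_1 = 17−1 = 16
step 1: 16 = 3·5 + 1; sub 6 for 5: 3·6 + 1; = 19; G_2 = 19−1 = 18
step 2: 18 = 3·6; sub 7 for 6: 3·7; = 21; G_3 = 21−1 = 20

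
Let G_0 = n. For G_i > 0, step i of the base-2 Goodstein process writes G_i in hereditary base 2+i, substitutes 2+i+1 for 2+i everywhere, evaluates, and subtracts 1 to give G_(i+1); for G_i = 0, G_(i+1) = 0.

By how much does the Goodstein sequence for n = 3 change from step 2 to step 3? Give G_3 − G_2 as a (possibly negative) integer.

-1

3 —HB2→ 2 + 1 —bump→ 3 + 1 = 4 —(−1)→ 3
3 —HB3→ 3 —bump→ 4 = 4 —(−1)→ 3
3 —HB4→ 3 —bump→ 3 = 3 —(−1)→ 2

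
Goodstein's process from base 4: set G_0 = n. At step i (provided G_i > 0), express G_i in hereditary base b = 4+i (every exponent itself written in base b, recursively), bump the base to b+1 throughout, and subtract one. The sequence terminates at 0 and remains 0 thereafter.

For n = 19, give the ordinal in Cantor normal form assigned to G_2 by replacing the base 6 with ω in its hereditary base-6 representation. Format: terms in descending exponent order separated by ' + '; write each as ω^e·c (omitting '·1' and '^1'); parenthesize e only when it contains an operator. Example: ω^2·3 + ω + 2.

ω^2 + 1

19 —HB4→ 4^2 + 3 —bump→ 5^2 + 3 = 28 —(−1)→ 27
27 —HB5→ 5^2 + 2 —bump→ 6^2 + 2 = 38 —(−1)→ 37
37 —HB6→ 6^2 + 1 —bump→ 7^2 + 1 = 50 —(−1)→ 49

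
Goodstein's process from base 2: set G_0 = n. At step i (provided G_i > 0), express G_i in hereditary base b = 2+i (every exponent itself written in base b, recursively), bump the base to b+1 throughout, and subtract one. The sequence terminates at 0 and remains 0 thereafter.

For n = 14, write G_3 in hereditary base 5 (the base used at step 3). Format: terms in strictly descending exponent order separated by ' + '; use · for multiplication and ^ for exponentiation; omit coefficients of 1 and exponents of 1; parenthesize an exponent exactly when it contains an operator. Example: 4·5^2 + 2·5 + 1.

5^(5 + 1) + 5^5

(0) 14|_2 = 2^(2 + 1) + 2^2 + 2 ↦ 3^(3 + 1) + 3^3 + 3|_3 = 111 ⇒ 110
(1) 110|_3 = 3^(3 + 1) + 3^3 + 2 ↦ 4^(4 + 1) + 4^4 + 2|_4 = 1282 ⇒ 1281
(2) 1281|_4 = 4^(4 + 1) + 4^4 + 1 ↦ 5^(5 + 1) + 5^5 + 1|_5 = 18751 ⇒ 18750
(3) 18750|_5 = 5^(5 + 1) + 5^5 ↦ 6^(6 + 1) + 6^6|_6 = 326592 ⇒ 326591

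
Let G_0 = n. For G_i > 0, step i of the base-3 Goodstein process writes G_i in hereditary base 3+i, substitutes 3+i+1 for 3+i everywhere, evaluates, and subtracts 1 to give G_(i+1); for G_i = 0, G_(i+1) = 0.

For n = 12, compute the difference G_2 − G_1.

8

[0] 12 ≡ 3^2 + 3 (base 3). Lift 4: 20. −1: 19.
[1] 19 ≡ 4^2 + 3 (base 4). Lift 5: 28. −1: 27.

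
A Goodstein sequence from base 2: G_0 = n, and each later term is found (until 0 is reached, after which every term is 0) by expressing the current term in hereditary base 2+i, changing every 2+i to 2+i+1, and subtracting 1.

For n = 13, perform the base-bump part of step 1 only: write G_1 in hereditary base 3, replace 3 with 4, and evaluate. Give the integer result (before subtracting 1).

1280

step 0: 13 = 2^(2 + 1) + 2^2 + 1; sub 3 for 2: 3^(3 + 1) + 3^3 + 1; = 109; G_1 = 109−1 = 108
step 1: 108 = 3^(3 + 1) + 3^3; sub 4 for 3: 4^(4 + 1) + 4^4; = 1280; G_2 = 1280−1 = 1279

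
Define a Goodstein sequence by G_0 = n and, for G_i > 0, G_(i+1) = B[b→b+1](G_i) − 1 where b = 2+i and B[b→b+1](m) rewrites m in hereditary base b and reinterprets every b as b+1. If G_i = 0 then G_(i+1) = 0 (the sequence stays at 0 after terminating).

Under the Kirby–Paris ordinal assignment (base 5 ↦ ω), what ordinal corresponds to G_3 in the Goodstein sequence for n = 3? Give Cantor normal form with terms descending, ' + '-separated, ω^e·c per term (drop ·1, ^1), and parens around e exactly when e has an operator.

2

i=0: 3 = 2 + 1 (b=2); 2→3: 3 + 1 = 4; 4−1 = 3
i=1: 3 = 3 (b=3); 3→4: 4 = 4; 4−1 = 3
i=2: 3 = 3 (b=4); 4→5: 3 = 3; 3−1 = 2
i=3: 2 = 2 (b=5); 5→6: 2 = 2; 2−1 = 1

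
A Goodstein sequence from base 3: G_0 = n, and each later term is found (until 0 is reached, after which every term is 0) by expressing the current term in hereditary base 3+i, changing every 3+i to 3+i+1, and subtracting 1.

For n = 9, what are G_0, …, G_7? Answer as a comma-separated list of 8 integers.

9, 15, 17, 19, 21, 23, 24, 25

(0) 9|_3 = 3^2 ↦ 4^2|_4 = 16 ⇒ 15
(1) 15|_4 = 3·4 + 3 ↦ 3·5 + 3|_5 = 18 ⇒ 17
(2) 17|_5 = 3·5 + 2 ↦ 3·6 + 2|_6 = 20 ⇒ 19
(3) 19|_6 = 3·6 + 1 ↦ 3·7 + 1|_7 = 22 ⇒ 21
(4) 21|_7 = 3·7 ↦ 3·8|_8 = 24 ⇒ 23
(5) 23|_8 = 2·8 + 7 ↦ 2·9 + 7|_9 = 25 ⇒ 24
(6) 24|_9 = 2·9 + 6 ↦ 2·10 + 6|_10 = 26 ⇒ 25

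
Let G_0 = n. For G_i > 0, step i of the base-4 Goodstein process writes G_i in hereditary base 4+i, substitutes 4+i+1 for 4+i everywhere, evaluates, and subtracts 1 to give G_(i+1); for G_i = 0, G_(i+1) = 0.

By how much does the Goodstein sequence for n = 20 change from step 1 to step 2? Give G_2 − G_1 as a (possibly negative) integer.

10

20 —HB4→ 4^2 + 4 —bump→ 5^2 + 5 = 30 —(−1)→ 29
29 —HB5→ 5^2 + 4 —bump→ 6^2 + 4 = 40 —(−1)→ 39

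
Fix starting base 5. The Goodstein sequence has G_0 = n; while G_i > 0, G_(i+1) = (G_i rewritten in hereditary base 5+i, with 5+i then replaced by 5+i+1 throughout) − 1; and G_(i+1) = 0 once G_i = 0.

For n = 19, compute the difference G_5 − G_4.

G_0=19  [base 5] 3·5 + 4  →[5↦6]→  3·6 + 4 = 22  −1 ⇒ G_1=21
G_1=21  [base 6] 3·6 + 3  →[6↦7]→  3·7 + 3 = 24  −1 ⇒ G_2=23
G_2=23  [base 7] 3·7 + 2  →[7↦8]→  3·8 + 2 = 26  −1 ⇒ G_3=25
G_3=25  [base 8] 3·8 + 1  →[8↦9]→  3·9 + 1 = 28  −1 ⇒ G_4=27
G_4=27  [base 9] 3·9  →[9↦10]→  3·10 = 30  −1 ⇒ G_5=29

2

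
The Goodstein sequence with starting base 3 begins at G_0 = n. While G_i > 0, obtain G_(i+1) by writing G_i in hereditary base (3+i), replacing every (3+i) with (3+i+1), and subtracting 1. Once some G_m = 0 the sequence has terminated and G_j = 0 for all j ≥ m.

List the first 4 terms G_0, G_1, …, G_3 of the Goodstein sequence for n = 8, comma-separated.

[0] 8 ≡ 2·3 + 2 (base 3). Lift 4: 10. −1: 9.
[1] 9 ≡ 2·4 + 1 (base 4). Lift 5: 11. −1: 10.
[2] 10 ≡ 2·5 (base 5). Lift 6: 12. −1: 11.

8, 9, 10, 11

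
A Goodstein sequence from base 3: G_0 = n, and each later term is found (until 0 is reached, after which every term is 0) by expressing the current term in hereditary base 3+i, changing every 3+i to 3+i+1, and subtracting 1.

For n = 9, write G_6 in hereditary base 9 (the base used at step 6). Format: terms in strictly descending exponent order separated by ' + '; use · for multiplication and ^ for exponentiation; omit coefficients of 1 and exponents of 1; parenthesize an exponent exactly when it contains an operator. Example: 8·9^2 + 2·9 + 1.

step 0: 9 = 3^2; sub 4 for 3: 4^2; = 16; G_1 = 16−1 = 15
step 1: 15 = 3·4 + 3; sub 5 for 4: 3·5 + 3; = 18; G_2 = 18−1 = 17
step 2: 17 = 3·5 + 2; sub 6 for 5: 3·6 + 2; = 20; G_3 = 20−1 = 19
step 3: 19 = 3·6 + 1; sub 7 for 6: 3·7 + 1; = 22; G_4 = 22−1 = 21
step 4: 21 = 3·7; sub 8 for 7: 3·8; = 24; G_5 = 24−1 = 23
step 5: 23 = 2·8 + 7; sub 9 for 8: 2·9 + 7; = 25; G_6 = 25−1 = 24

2·9 + 6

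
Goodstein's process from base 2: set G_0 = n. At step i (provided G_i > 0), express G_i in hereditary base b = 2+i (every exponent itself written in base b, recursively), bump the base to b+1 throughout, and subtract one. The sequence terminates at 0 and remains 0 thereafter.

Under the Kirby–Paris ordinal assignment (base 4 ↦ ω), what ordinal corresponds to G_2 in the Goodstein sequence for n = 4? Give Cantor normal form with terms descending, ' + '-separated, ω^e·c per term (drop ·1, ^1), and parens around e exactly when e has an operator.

G_0=4  [base 2] 2^2  →[2↦3]→  3^3 = 27  −1 ⇒ G_1=26
G_1=26  [base 3] 2·3^2 + 2·3 + 2  →[3↦4]→  2·4^2 + 2·4 + 2 = 42  −1 ⇒ G_2=41
G_2=41  [base 4] 2·4^2 + 2·4 + 1  →[4↦5]→  2·5^2 + 2·5 + 1 = 61  −1 ⇒ G_3=60

ω^2·2 + ω·2 + 1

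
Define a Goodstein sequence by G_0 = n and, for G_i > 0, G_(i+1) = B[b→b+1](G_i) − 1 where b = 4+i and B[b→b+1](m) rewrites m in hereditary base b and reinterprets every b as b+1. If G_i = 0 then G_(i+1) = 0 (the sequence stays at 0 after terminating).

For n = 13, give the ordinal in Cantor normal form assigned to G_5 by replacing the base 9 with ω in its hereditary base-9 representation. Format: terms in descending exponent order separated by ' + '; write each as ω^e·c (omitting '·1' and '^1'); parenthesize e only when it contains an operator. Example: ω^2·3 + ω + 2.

(0) 13|_4 = 3·4 + 1 ↦ 3·5 + 1|_5 = 16 ⇒ 15
(1) 15|_5 = 3·5 ↦ 3·6|_6 = 18 ⇒ 17
(2) 17|_6 = 2·6 + 5 ↦ 2·7 + 5|_7 = 19 ⇒ 18
(3) 18|_7 = 2·7 + 4 ↦ 2·8 + 4|_8 = 20 ⇒ 19
(4) 19|_8 = 2·8 + 3 ↦ 2·9 + 3|_9 = 21 ⇒ 20
(5) 20|_9 = 2·9 + 2 ↦ 2·10 + 2|_10 = 22 ⇒ 21

ω·2 + 2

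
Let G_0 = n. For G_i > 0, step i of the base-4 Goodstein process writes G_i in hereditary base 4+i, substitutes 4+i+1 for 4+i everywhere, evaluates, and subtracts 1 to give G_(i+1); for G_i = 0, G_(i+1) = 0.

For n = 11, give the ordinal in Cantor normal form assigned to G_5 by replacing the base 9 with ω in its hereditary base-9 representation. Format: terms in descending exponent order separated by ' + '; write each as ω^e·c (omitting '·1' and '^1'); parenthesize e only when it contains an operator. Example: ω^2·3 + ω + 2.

(0) 11|_4 = 2·4 + 3 ↦ 2·5 + 3|_5 = 13 ⇒ 12
(1) 12|_5 = 2·5 + 2 ↦ 2·6 + 2|_6 = 14 ⇒ 13
(2) 13|_6 = 2·6 + 1 ↦ 2·7 + 1|_7 = 15 ⇒ 14
(3) 14|_7 = 2·7 ↦ 2·8|_8 = 16 ⇒ 15
(4) 15|_8 = 8 + 7 ↦ 9 + 7|_9 = 16 ⇒ 15

ω + 6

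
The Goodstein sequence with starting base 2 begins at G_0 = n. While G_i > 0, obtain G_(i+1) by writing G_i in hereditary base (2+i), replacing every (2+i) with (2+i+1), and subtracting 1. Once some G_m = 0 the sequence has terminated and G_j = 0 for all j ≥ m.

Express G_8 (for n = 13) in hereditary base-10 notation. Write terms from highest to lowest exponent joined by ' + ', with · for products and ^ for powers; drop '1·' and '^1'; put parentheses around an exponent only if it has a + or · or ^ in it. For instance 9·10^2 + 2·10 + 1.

10^(10 + 1) + 3·10^3 + 3·10^2 + 2·10 + 5

13 —HB2→ 2^(2 + 1) + 2^2 + 1 —bump→ 3^(3 + 1) + 3^3 + 1 = 109 —(−1)→ 108
108 —HB3→ 3^(3 + 1) + 3^3 —bump→ 4^(4 + 1) + 4^4 = 1280 —(−1)→ 1279
1279 —HB4→ 4^(4 + 1) + 3·4^3 + 3·4^2 + 3·4 + 3 —bump→ 5^(5 + 1) + 3·5^3 + 3·5^2 + 3·5 + 3 = 16093 —(−1)→ 16092
16092 —HB5→ 5^(5 + 1) + 3·5^3 + 3·5^2 + 3·5 + 2 —bump→ 6^(6 + 1) + 3·6^3 + 3·6^2 + 3·6 + 2 = 280712 —(−1)→ 280711
280711 —HB6→ 6^(6 + 1) + 3·6^3 + 3·6^2 + 3·6 + 1 —bump→ 7^(7 + 1) + 3·7^3 + 3·7^2 + 3·7 + 1 = 5765999 —(−1)→ 5765998
5765998 —HB7→ 7^(7 + 1) + 3·7^3 + 3·7^2 + 3·7 —bump→ 8^(8 + 1) + 3·8^3 + 3·8^2 + 3·8 = 134219480 —(−1)→ 134219479
134219479 —HB8→ 8^(8 + 1) + 3·8^3 + 3·8^2 + 2·8 + 7 —bump→ 9^(9 + 1) + 3·9^3 + 3·9^2 + 2·9 + 7 = 3486786856 —(−1)→ 3486786855
3486786855 —HB9→ 9^(9 + 1) + 3·9^3 + 3·9^2 + 2·9 + 6 —bump→ 10^(10 + 1) + 3·10^3 + 3·10^2 + 2·10 + 6 = 100000003326 —(−1)→ 100000003325
100000003325 —HB10→ 10^(10 + 1) + 3·10^3 + 3·10^2 + 2·10 + 5 —bump→ 11^(11 + 1) + 3·11^3 + 3·11^2 + 2·11 + 5 = 3138428381104 —(−1)→ 3138428381103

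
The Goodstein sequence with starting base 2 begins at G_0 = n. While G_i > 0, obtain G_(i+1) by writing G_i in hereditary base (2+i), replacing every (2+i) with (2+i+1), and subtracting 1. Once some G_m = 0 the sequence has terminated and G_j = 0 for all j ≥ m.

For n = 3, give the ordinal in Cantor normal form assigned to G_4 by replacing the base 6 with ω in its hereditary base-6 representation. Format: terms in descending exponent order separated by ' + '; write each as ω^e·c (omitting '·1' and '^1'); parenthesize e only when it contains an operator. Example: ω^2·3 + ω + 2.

1

(0) 3|_2 = 2 + 1 ↦ 3 + 1|_3 = 4 ⇒ 3
(1) 3|_3 = 3 ↦ 4|_4 = 4 ⇒ 3
(2) 3|_4 = 3 ↦ 3|_5 = 3 ⇒ 2
(3) 2|_5 = 2 ↦ 2|_6 = 2 ⇒ 1
(4) 1|_6 = 1 ↦ 1|_7 = 1 ⇒ 0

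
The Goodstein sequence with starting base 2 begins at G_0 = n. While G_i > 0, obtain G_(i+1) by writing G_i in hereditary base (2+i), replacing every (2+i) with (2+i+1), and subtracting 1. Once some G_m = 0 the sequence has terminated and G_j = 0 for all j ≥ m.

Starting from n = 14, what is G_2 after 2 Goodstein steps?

1281

G_0 = 14. HB_2(14) = 2^(2 + 1) + 2^2 + 2. Bump = 111. G_1 = 110.
G_1 = 110. HB_3(110) = 3^(3 + 1) + 3^3 + 2. Bump = 1282. G_2 = 1281.
G_2 = 1281. HB_4(1281) = 4^(4 + 1) + 4^4 + 1. Bump = 18751. G_3 = 18750.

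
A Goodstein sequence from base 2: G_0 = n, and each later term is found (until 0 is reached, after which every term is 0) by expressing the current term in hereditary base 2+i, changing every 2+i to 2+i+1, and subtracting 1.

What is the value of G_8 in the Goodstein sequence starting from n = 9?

30000003325

step 0: 9 = 2^(2 + 1) + 1; sub 3 for 2: 3^(3 + 1) + 1; = 82; G_1 = 82−1 = 81
step 1: 81 = 3^(3 + 1); sub 4 for 3: 4^(4 + 1); = 1024; G_2 = 1024−1 = 1023
step 2: 1023 = 3·4^4 + 3·4^3 + 3·4^2 + 3·4 + 3; sub 5 for 4: 3·5^5 + 3·5^3 + 3·5^2 + 3·5 + 3; = 9843; G_3 = 9843−1 = 9842
step 3: 9842 = 3·5^5 + 3·5^3 + 3·5^2 + 3·5 + 2; sub 6 for 5: 3·6^6 + 3·6^3 + 3·6^2 + 3·6 + 2; = 140744; G_4 = 140744−1 = 140743
step 4: 140743 = 3·6^6 + 3·6^3 + 3·6^2 + 3·6 + 1; sub 7 for 6: 3·7^7 + 3·7^3 + 3·7^2 + 3·7 + 1; = 2471827; G_5 = 2471827−1 = 2471826
step 5: 2471826 = 3·7^7 + 3·7^3 + 3·7^2 + 3·7; sub 8 for 7: 3·8^8 + 3·8^3 + 3·8^2 + 3·8; = 50333400; G_6 = 50333400−1 = 50333399
step 6: 50333399 = 3·8^8 + 3·8^3 + 3·8^2 + 2·8 + 7; sub 9 for 8: 3·9^9 + 3·9^3 + 3·9^2 + 2·9 + 7; = 1162263922; G_7 = 1162263922−1 = 1162263921
step 7: 1162263921 = 3·9^9 + 3·9^3 + 3·9^2 + 2·9 + 6; sub 10 for 9: 3·10^10 + 3·10^3 + 3·10^2 + 2·10 + 6; = 30000003326; G_8 = 30000003326−1 = 30000003325
step 8: 30000003325 = 3·10^10 + 3·10^3 + 3·10^2 + 2·10 + 5; sub 11 for 10: 3·11^11 + 3·11^3 + 3·11^2 + 2·11 + 5; = 855935016216; G_9 = 855935016216−1 = 855935016215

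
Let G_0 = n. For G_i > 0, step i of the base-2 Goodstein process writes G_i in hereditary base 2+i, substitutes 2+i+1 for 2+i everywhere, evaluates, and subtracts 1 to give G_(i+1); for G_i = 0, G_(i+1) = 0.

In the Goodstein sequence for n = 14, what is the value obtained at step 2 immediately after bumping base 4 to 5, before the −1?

i=0: 14 = 2^(2 + 1) + 2^2 + 2 (b=2); 2→3: 3^(3 + 1) + 3^3 + 3 = 111; 111−1 = 110
i=1: 110 = 3^(3 + 1) + 3^3 + 2 (b=3); 3→4: 4^(4 + 1) + 4^4 + 2 = 1282; 1282−1 = 1281

18751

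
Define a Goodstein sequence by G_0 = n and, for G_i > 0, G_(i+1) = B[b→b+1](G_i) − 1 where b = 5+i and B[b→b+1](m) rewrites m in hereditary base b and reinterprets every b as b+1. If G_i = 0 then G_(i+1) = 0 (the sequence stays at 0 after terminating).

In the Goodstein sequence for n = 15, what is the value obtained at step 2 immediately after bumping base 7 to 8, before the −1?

G_0 = 15. HB_5(15) = 3·5. Bump = 18. G_1 = 17.
G_1 = 17. HB_6(17) = 2·6 + 5. Bump = 19. G_2 = 18.

20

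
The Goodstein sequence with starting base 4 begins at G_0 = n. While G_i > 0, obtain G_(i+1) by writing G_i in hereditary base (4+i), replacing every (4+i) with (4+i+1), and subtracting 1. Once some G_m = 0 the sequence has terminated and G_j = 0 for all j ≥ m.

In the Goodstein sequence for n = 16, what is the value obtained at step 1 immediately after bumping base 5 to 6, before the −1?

(0) 16|_4 = 4^2 ↦ 5^2|_5 = 25 ⇒ 24
(1) 24|_5 = 4·5 + 4 ↦ 4·6 + 4|_6 = 28 ⇒ 27

28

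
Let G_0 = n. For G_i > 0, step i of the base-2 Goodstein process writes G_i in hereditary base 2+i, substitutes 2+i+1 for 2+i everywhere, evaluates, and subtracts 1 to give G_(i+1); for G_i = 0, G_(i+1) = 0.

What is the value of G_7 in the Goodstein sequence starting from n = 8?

step 0: 8 = 2^(2 + 1); sub 3 for 2: 3^(3 + 1); = 81; G_1 = 81−1 = 80
step 1: 80 = 2·3^3 + 2·3^2 + 2·3 + 2; sub 4 for 3: 2·4^4 + 2·4^2 + 2·4 + 2; = 554; G_2 = 554−1 = 553
step 2: 553 = 2·4^4 + 2·4^2 + 2·4 + 1; sub 5 for 4: 2·5^5 + 2·5^2 + 2·5 + 1; = 6311; G_3 = 6311−1 = 6310
step 3: 6310 = 2·5^5 + 2·5^2 + 2·5; sub 6 for 5: 2·6^6 + 2·6^2 + 2·6; = 93396; G_4 = 93396−1 = 93395
step 4: 93395 = 2·6^6 + 2·6^2 + 6 + 5; sub 7 for 6: 2·7^7 + 2·7^2 + 7 + 5; = 1647196; G_5 = 1647196−1 = 1647195
step 5: 1647195 = 2·7^7 + 2·7^2 + 7 + 4; sub 8 for 7: 2·8^8 + 2·8^2 + 8 + 4; = 33554572; G_6 = 33554572−1 = 33554571
step 6: 33554571 = 2·8^8 + 2·8^2 + 8 + 3; sub 9 for 8: 2·9^9 + 2·9^2 + 9 + 3; = 774841152; G_7 = 774841152−1 = 774841151

774841151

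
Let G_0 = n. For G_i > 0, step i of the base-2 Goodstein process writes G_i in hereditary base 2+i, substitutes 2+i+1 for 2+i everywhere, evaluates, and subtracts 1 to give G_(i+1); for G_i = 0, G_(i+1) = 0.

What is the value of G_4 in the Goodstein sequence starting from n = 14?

i=0: 14 = 2^(2 + 1) + 2^2 + 2 (b=2); 2→3: 3^(3 + 1) + 3^3 + 3 = 111; 111−1 = 110
i=1: 110 = 3^(3 + 1) + 3^3 + 2 (b=3); 3→4: 4^(4 + 1) + 4^4 + 2 = 1282; 1282−1 = 1281
i=2: 1281 = 4^(4 + 1) + 4^4 + 1 (b=4); 4→5: 5^(5 + 1) + 5^5 + 1 = 18751; 18751−1 = 18750
i=3: 18750 = 5^(5 + 1) + 5^5 (b=5); 5→6: 6^(6 + 1) + 6^6 = 326592; 326592−1 = 326591
i=4: 326591 = 6^(6 + 1) + 5·6^5 + 5·6^4 + 5·6^3 + 5·6^2 + 5·6 + 5 (b=6); 6→7: 7^(7 + 1) + 5·7^5 + 5·7^4 + 5·7^3 + 5·7^2 + 5·7 + 5 = 5862841; 5862841−1 = 5862840

326591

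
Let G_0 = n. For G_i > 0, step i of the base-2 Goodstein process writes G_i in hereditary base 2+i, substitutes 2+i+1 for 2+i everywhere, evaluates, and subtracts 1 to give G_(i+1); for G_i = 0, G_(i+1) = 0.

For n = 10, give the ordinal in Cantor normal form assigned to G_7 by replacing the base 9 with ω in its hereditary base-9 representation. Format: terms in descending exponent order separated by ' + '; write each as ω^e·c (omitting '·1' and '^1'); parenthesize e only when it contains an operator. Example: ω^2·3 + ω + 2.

ω^ω·5 + ω^5·5 + ω^4·5 + ω^3·5 + ω^2·5 + ω·5 + 2

[0] 10 ≡ 2^(2 + 1) + 2 (base 2). Lift 3: 84. −1: 83.
[1] 83 ≡ 3^(3 + 1) + 2 (base 3). Lift 4: 1026. −1: 1025.
[2] 1025 ≡ 4^(4 + 1) + 1 (base 4). Lift 5: 15626. −1: 15625.
[3] 15625 ≡ 5^(5 + 1) (base 5). Lift 6: 279936. −1: 279935.
[4] 279935 ≡ 5·6^6 + 5·6^5 + 5·6^4 + 5·6^3 + 5·6^2 + 5·6 + 5 (base 6). Lift 7: 4215755. −1: 4215754.
[5] 4215754 ≡ 5·7^7 + 5·7^5 + 5·7^4 + 5·7^3 + 5·7^2 + 5·7 + 4 (base 7). Lift 8: 84073324. −1: 84073323.
[6] 84073323 ≡ 5·8^8 + 5·8^5 + 5·8^4 + 5·8^3 + 5·8^2 + 5·8 + 3 (base 8). Lift 9: 1937434593. −1: 1937434592.
[7] 1937434592 ≡ 5·9^9 + 5·9^5 + 5·9^4 + 5·9^3 + 5·9^2 + 5·9 + 2 (base 9). Lift 10: 50000555552. −1: 50000555551.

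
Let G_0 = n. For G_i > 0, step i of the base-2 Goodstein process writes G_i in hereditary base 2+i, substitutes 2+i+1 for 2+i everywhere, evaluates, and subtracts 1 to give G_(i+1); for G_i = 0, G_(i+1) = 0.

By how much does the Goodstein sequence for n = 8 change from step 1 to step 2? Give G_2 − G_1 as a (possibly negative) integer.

step 0: 8 = 2^(2 + 1); sub 3 for 2: 3^(3 + 1); = 81; G_1 = 81−1 = 80
step 1: 80 = 2·3^3 + 2·3^2 + 2·3 + 2; sub 4 for 3: 2·4^4 + 2·4^2 + 2·4 + 2; = 554; G_2 = 554−1 = 553

473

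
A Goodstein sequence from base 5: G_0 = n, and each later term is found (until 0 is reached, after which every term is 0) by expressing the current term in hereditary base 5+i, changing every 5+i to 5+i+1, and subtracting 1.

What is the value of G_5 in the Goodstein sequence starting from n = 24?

39

[0] 24 ≡ 4·5 + 4 (base 5). Lift 6: 28. −1: 27.
[1] 27 ≡ 4·6 + 3 (base 6). Lift 7: 31. −1: 30.
[2] 30 ≡ 4·7 + 2 (base 7). Lift 8: 34. −1: 33.
[3] 33 ≡ 4·8 + 1 (base 8). Lift 9: 37. −1: 36.
[4] 36 ≡ 4·9 (base 9). Lift 10: 40. −1: 39.
[5] 39 ≡ 3·10 + 9 (base 10). Lift 11: 42. −1: 41.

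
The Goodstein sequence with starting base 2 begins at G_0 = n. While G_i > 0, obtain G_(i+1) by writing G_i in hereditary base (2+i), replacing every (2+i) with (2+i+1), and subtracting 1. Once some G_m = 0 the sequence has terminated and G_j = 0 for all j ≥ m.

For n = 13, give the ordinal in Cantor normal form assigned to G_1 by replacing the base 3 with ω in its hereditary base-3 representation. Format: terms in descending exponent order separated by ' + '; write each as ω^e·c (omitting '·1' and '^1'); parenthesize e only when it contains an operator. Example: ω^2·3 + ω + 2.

step 0: 13 = 2^(2 + 1) + 2^2 + 1; sub 3 for 2: 3^(3 + 1) + 3^3 + 1; = 109; G_1 = 109−1 = 108
step 1: 108 = 3^(3 + 1) + 3^3; sub 4 for 3: 4^(4 + 1) + 4^4; = 1280; G_2 = 1280−1 = 1279

ω^(ω + 1) + ω^ω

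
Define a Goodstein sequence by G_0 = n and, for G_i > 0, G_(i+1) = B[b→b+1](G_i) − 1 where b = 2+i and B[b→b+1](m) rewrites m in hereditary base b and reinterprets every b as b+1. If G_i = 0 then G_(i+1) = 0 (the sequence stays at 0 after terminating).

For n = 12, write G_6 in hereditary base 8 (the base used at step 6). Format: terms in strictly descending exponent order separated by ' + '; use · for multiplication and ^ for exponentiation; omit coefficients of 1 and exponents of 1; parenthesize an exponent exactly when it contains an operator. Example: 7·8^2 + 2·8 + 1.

step 0: 12 = 2^(2 + 1) + 2^2; sub 3 for 2: 3^(3 + 1) + 3^3; = 108; G_1 = 108−1 = 107
step 1: 107 = 3^(3 + 1) + 2·3^2 + 2·3 + 2; sub 4 for 3: 4^(4 + 1) + 2·4^2 + 2·4 + 2; = 1066; G_2 = 1066−1 = 1065
step 2: 1065 = 4^(4 + 1) + 2·4^2 + 2·4 + 1; sub 5 for 4: 5^(5 + 1) + 2·5^2 + 2·5 + 1; = 15686; G_3 = 15686−1 = 15685
step 3: 15685 = 5^(5 + 1) + 2·5^2 + 2·5; sub 6 for 5: 6^(6 + 1) + 2·6^2 + 2·6; = 280020; G_4 = 280020−1 = 280019
step 4: 280019 = 6^(6 + 1) + 2·6^2 + 6 + 5; sub 7 for 6: 7^(7 + 1) + 2·7^2 + 7 + 5; = 5764911; G_5 = 5764911−1 = 5764910
step 5: 5764910 = 7^(7 + 1) + 2·7^2 + 7 + 4; sub 8 for 7: 8^(8 + 1) + 2·8^2 + 8 + 4; = 134217868; G_6 = 134217868−1 = 134217867

8^(8 + 1) + 2·8^2 + 8 + 3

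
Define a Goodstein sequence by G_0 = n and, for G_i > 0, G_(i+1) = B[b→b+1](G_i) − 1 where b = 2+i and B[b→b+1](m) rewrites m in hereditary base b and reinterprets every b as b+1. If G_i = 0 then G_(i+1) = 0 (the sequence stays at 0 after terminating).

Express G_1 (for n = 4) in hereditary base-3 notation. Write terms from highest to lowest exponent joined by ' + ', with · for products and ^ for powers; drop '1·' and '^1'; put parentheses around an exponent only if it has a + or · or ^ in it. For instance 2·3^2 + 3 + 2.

2·3^2 + 2·3 + 2

G_0=4  [base 2] 2^2  →[2↦3]→  3^3 = 27  −1 ⇒ G_1=26
G_1=26  [base 3] 2·3^2 + 2·3 + 2  →[3↦4]→  2·4^2 + 2·4 + 2 = 42  −1 ⇒ G_2=41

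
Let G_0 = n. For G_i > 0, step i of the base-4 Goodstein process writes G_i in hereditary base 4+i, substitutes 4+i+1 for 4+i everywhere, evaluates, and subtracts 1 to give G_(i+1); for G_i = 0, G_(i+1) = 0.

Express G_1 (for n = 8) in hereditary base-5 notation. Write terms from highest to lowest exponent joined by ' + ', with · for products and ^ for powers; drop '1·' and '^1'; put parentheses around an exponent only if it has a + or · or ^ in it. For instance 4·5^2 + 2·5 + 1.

5 + 4

i=0: 8 = 2·4 (b=4); 4→5: 2·5 = 10; 10−1 = 9
i=1: 9 = 5 + 4 (b=5); 5→6: 6 + 4 = 10; 10−1 = 9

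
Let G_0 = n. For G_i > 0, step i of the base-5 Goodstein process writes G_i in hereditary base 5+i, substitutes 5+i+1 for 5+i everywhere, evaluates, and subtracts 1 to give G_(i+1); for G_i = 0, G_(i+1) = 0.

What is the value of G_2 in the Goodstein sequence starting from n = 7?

7

[0] 7 ≡ 5 + 2 (base 5). Lift 6: 8. −1: 7.
[1] 7 ≡ 6 + 1 (base 6). Lift 7: 8. −1: 7.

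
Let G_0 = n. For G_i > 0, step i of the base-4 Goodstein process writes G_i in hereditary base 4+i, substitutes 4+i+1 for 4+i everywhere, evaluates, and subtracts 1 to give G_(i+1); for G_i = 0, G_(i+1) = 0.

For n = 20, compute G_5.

81

20 —HB4→ 4^2 + 4 —bump→ 5^2 + 5 = 30 —(−1)→ 29
29 —HB5→ 5^2 + 4 —bump→ 6^2 + 4 = 40 —(−1)→ 39
39 —HB6→ 6^2 + 3 —bump→ 7^2 + 3 = 52 —(−1)→ 51
51 —HB7→ 7^2 + 2 —bump→ 8^2 + 2 = 66 —(−1)→ 65
65 —HB8→ 8^2 + 1 —bump→ 9^2 + 1 = 82 —(−1)→ 81
81 —HB9→ 9^2 —bump→ 10^2 = 100 —(−1)→ 99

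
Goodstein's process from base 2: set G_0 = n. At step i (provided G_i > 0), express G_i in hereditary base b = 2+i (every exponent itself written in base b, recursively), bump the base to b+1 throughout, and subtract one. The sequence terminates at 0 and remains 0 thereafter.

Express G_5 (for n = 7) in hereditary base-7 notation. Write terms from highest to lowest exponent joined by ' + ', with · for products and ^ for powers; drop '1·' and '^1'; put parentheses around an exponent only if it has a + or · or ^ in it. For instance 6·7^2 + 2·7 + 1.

base 2: 7 = 2^2 + 2 + 1; at 3: 3^3 + 3 + 1 = 31; next = 30
base 3: 30 = 3^3 + 3; at 4: 4^4 + 4 = 260; next = 259
base 4: 259 = 4^4 + 3; at 5: 5^5 + 3 = 3128; next = 3127
base 5: 3127 = 5^5 + 2; at 6: 6^6 + 2 = 46658; next = 46657
base 6: 46657 = 6^6 + 1; at 7: 7^7 + 1 = 823544; next = 823543
base 7: 823543 = 7^7; at 8: 8^8 = 16777216; next = 16777215

7^7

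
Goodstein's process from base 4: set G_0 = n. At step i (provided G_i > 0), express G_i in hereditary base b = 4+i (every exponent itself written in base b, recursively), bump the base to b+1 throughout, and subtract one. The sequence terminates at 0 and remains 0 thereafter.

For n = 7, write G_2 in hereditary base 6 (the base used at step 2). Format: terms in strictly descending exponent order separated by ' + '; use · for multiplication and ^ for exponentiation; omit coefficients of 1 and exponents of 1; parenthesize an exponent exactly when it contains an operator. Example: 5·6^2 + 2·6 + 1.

6 + 1

[0] 7 ≡ 4 + 3 (base 4). Lift 5: 8. −1: 7.
[1] 7 ≡ 5 + 2 (base 5). Lift 6: 8. −1: 7.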